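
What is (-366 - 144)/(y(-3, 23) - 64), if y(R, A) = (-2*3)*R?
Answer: 255/23 ≈ 11.087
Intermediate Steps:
y(R, A) = -6*R
(-366 - 144)/(y(-3, 23) - 64) = (-366 - 144)/(-6*(-3) - 64) = -510/(18 - 64) = -510/(-46) = -510*(-1/46) = 255/23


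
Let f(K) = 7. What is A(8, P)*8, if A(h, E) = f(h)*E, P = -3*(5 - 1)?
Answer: -672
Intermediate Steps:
P = -12 (P = -3*4 = -12)
A(h, E) = 7*E
A(8, P)*8 = (7*(-12))*8 = -84*8 = -672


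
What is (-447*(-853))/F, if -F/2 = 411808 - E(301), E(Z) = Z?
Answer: -127097/274338 ≈ -0.46329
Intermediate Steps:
F = -823014 (F = -2*(411808 - 1*301) = -2*(411808 - 301) = -2*411507 = -823014)
(-447*(-853))/F = -447*(-853)/(-823014) = 381291*(-1/823014) = -127097/274338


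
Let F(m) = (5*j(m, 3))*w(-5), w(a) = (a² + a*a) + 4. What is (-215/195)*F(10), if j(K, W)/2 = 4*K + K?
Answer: -387000/13 ≈ -29769.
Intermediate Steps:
j(K, W) = 10*K (j(K, W) = 2*(4*K + K) = 2*(5*K) = 10*K)
w(a) = 4 + 2*a² (w(a) = (a² + a²) + 4 = 2*a² + 4 = 4 + 2*a²)
F(m) = 2700*m (F(m) = (5*(10*m))*(4 + 2*(-5)²) = (50*m)*(4 + 2*25) = (50*m)*(4 + 50) = (50*m)*54 = 2700*m)
(-215/195)*F(10) = (-215/195)*(2700*10) = -215*1/195*27000 = -43/39*27000 = -387000/13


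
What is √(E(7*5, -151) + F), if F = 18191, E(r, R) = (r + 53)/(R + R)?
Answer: √414766347/151 ≈ 134.87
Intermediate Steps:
E(r, R) = (53 + r)/(2*R) (E(r, R) = (53 + r)/((2*R)) = (53 + r)*(1/(2*R)) = (53 + r)/(2*R))
√(E(7*5, -151) + F) = √((½)*(53 + 7*5)/(-151) + 18191) = √((½)*(-1/151)*(53 + 35) + 18191) = √((½)*(-1/151)*88 + 18191) = √(-44/151 + 18191) = √(2746797/151) = √414766347/151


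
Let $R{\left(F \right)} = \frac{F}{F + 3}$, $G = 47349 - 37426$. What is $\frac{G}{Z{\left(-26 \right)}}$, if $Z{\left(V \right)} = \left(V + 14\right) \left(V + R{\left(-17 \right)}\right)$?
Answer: $\frac{69461}{2082} \approx 33.363$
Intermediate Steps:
$G = 9923$
$R{\left(F \right)} = \frac{F}{3 + F}$
$Z{\left(V \right)} = \left(14 + V\right) \left(\frac{17}{14} + V\right)$ ($Z{\left(V \right)} = \left(V + 14\right) \left(V - \frac{17}{3 - 17}\right) = \left(14 + V\right) \left(V - \frac{17}{-14}\right) = \left(14 + V\right) \left(V - - \frac{17}{14}\right) = \left(14 + V\right) \left(V + \frac{17}{14}\right) = \left(14 + V\right) \left(\frac{17}{14} + V\right)$)
$\frac{G}{Z{\left(-26 \right)}} = \frac{9923}{17 + \left(-26\right)^{2} + \frac{213}{14} \left(-26\right)} = \frac{9923}{17 + 676 - \frac{2769}{7}} = \frac{9923}{\frac{2082}{7}} = 9923 \cdot \frac{7}{2082} = \frac{69461}{2082}$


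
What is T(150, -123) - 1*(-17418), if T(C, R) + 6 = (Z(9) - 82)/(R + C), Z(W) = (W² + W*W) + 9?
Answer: 470213/27 ≈ 17415.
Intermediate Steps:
Z(W) = 9 + 2*W² (Z(W) = (W² + W²) + 9 = 2*W² + 9 = 9 + 2*W²)
T(C, R) = -6 + 89/(C + R) (T(C, R) = -6 + ((9 + 2*9²) - 82)/(R + C) = -6 + ((9 + 2*81) - 82)/(C + R) = -6 + ((9 + 162) - 82)/(C + R) = -6 + (171 - 82)/(C + R) = -6 + 89/(C + R))
T(150, -123) - 1*(-17418) = (89 - 6*150 - 6*(-123))/(150 - 123) - 1*(-17418) = (89 - 900 + 738)/27 + 17418 = (1/27)*(-73) + 17418 = -73/27 + 17418 = 470213/27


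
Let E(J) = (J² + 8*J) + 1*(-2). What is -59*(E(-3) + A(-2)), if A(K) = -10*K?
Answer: -177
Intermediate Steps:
E(J) = -2 + J² + 8*J (E(J) = (J² + 8*J) - 2 = -2 + J² + 8*J)
-59*(E(-3) + A(-2)) = -59*((-2 + (-3)² + 8*(-3)) - 10*(-2)) = -59*((-2 + 9 - 24) + 20) = -59*(-17 + 20) = -59*3 = -177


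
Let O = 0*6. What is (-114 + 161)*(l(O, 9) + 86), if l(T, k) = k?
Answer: 4465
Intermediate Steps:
O = 0
(-114 + 161)*(l(O, 9) + 86) = (-114 + 161)*(9 + 86) = 47*95 = 4465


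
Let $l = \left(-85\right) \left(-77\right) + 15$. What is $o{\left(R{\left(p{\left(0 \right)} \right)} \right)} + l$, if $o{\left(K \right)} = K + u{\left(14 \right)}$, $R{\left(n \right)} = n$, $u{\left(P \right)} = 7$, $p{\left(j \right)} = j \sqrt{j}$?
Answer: $6567$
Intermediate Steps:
$p{\left(j \right)} = j^{\frac{3}{2}}$
$o{\left(K \right)} = 7 + K$ ($o{\left(K \right)} = K + 7 = 7 + K$)
$l = 6560$ ($l = 6545 + 15 = 6560$)
$o{\left(R{\left(p{\left(0 \right)} \right)} \right)} + l = \left(7 + 0^{\frac{3}{2}}\right) + 6560 = \left(7 + 0\right) + 6560 = 7 + 6560 = 6567$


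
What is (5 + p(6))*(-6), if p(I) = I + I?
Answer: -102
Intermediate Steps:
p(I) = 2*I
(5 + p(6))*(-6) = (5 + 2*6)*(-6) = (5 + 12)*(-6) = 17*(-6) = -102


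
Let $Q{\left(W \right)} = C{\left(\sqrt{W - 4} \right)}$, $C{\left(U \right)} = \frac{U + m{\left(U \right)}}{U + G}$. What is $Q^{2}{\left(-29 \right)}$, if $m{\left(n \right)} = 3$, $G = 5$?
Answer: $\frac{\left(3 + i \sqrt{33}\right)^{2}}{\left(5 + i \sqrt{33}\right)^{2}} \approx 0.64566 + 0.32787 i$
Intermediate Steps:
$C{\left(U \right)} = \frac{3 + U}{5 + U}$ ($C{\left(U \right)} = \frac{U + 3}{U + 5} = \frac{3 + U}{5 + U}$)
$Q{\left(W \right)} = \frac{3 + \sqrt{-4 + W}}{5 + \sqrt{-4 + W}}$ ($Q{\left(W \right)} = \frac{3 + \sqrt{W - 4}}{5 + \sqrt{W - 4}} = \frac{3 + \sqrt{-4 + W}}{5 + \sqrt{-4 + W}}$)
$Q^{2}{\left(-29 \right)} = \left(\frac{3 + \sqrt{-4 - 29}}{5 + \sqrt{-4 - 29}}\right)^{2} = \left(\frac{3 + \sqrt{-33}}{5 + \sqrt{-33}}\right)^{2} = \left(\frac{3 + i \sqrt{33}}{5 + i \sqrt{33}}\right)^{2} = \frac{\left(3 + i \sqrt{33}\right)^{2}}{\left(5 + i \sqrt{33}\right)^{2}}$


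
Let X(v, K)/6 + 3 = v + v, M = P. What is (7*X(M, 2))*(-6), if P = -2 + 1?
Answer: 1260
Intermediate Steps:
P = -1
M = -1
X(v, K) = -18 + 12*v (X(v, K) = -18 + 6*(v + v) = -18 + 6*(2*v) = -18 + 12*v)
(7*X(M, 2))*(-6) = (7*(-18 + 12*(-1)))*(-6) = (7*(-18 - 12))*(-6) = (7*(-30))*(-6) = -210*(-6) = 1260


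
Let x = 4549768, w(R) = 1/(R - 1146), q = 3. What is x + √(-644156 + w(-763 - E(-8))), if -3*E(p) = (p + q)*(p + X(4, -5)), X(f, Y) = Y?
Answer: 4549768 + 5*I*√826020409562/5662 ≈ 4.5498e+6 + 802.59*I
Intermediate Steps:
E(p) = -(-5 + p)*(3 + p)/3 (E(p) = -(p + 3)*(p - 5)/3 = -(3 + p)*(-5 + p)/3 = -(-5 + p)*(3 + p)/3)
w(R) = 1/(-1146 + R)
x + √(-644156 + w(-763 - E(-8))) = 4549768 + √(-644156 + 1/(-1146 + (-763 - (5 - ⅓*(-8)² + (⅔)*(-8))))) = 4549768 + √(-644156 + 1/(-1146 + (-763 - (5 - ⅓*64 - 16/3)))) = 4549768 + √(-644156 + 1/(-1146 + (-763 - (5 - 64/3 - 16/3)))) = 4549768 + √(-644156 + 1/(-1146 + (-763 - 1*(-65/3)))) = 4549768 + √(-644156 + 1/(-1146 + (-763 + 65/3))) = 4549768 + √(-644156 + 1/(-1146 - 2224/3)) = 4549768 + √(-644156 + 1/(-5662/3)) = 4549768 + √(-644156 - 3/5662) = 4549768 + √(-3647211275/5662) = 4549768 + 5*I*√826020409562/5662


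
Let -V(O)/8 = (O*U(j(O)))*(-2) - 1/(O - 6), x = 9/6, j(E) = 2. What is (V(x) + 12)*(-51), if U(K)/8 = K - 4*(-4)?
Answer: -530332/3 ≈ -1.7678e+5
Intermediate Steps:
U(K) = 128 + 8*K (U(K) = 8*(K - 4*(-4)) = 8*(K + 16) = 8*(16 + K) = 128 + 8*K)
x = 3/2 (x = 9*(⅙) = 3/2 ≈ 1.5000)
V(O) = 8/(-6 + O) + 2304*O (V(O) = -8*((O*(128 + 8*2))*(-2) - 1/(O - 6)) = -8*((O*(128 + 16))*(-2) - 1/(-6 + O)) = -8*((O*144)*(-2) - 1/(-6 + O)) = -8*((144*O)*(-2) - 1/(-6 + O)) = -8*(-288*O - 1/(-6 + O)) = -8*(-1/(-6 + O) - 288*O) = 8/(-6 + O) + 2304*O)
(V(x) + 12)*(-51) = (8*(1 - 1728*3/2 + 288*(3/2)²)/(-6 + 3/2) + 12)*(-51) = (8*(1 - 2592 + 288*(9/4))/(-9/2) + 12)*(-51) = (8*(-2/9)*(1 - 2592 + 648) + 12)*(-51) = (8*(-2/9)*(-1943) + 12)*(-51) = (31088/9 + 12)*(-51) = (31196/9)*(-51) = -530332/3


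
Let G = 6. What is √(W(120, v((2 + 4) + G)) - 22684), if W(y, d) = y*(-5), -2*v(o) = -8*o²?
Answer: 2*I*√5821 ≈ 152.59*I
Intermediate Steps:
v(o) = 4*o² (v(o) = -(-4)*o² = 4*o²)
W(y, d) = -5*y
√(W(120, v((2 + 4) + G)) - 22684) = √(-5*120 - 22684) = √(-600 - 22684) = √(-23284) = 2*I*√5821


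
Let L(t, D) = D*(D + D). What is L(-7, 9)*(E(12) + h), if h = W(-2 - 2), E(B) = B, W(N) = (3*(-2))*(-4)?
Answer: 5832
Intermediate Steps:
W(N) = 24 (W(N) = -6*(-4) = 24)
L(t, D) = 2*D² (L(t, D) = D*(2*D) = 2*D²)
h = 24
L(-7, 9)*(E(12) + h) = (2*9²)*(12 + 24) = (2*81)*36 = 162*36 = 5832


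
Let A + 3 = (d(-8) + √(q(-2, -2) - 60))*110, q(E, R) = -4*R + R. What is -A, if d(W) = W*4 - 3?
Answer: 3853 - 330*I*√6 ≈ 3853.0 - 808.33*I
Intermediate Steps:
q(E, R) = -3*R
d(W) = -3 + 4*W (d(W) = 4*W - 3 = -3 + 4*W)
A = -3853 + 330*I*√6 (A = -3 + ((-3 + 4*(-8)) + √(-3*(-2) - 60))*110 = -3 + ((-3 - 32) + √(6 - 60))*110 = -3 + (-35 + √(-54))*110 = -3 + (-35 + 3*I*√6)*110 = -3 + (-3850 + 330*I*√6) = -3853 + 330*I*√6 ≈ -3853.0 + 808.33*I)
-A = -(-3853 + 330*I*√6) = 3853 - 330*I*√6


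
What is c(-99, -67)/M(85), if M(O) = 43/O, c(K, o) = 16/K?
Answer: -1360/4257 ≈ -0.31947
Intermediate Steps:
c(-99, -67)/M(85) = (16/(-99))/((43/85)) = (16*(-1/99))/((43*(1/85))) = -16/(99*43/85) = -16/99*85/43 = -1360/4257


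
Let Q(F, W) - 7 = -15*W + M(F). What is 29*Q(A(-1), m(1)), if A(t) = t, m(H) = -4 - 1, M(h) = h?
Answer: 2349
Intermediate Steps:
m(H) = -5
Q(F, W) = 7 + F - 15*W (Q(F, W) = 7 + (-15*W + F) = 7 + (F - 15*W) = 7 + F - 15*W)
29*Q(A(-1), m(1)) = 29*(7 - 1 - 15*(-5)) = 29*(7 - 1 + 75) = 29*81 = 2349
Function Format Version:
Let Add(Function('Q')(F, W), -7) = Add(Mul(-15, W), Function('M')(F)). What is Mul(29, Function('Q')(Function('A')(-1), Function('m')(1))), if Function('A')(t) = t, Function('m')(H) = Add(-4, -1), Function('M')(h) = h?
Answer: 2349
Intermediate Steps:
Function('m')(H) = -5
Function('Q')(F, W) = Add(7, F, Mul(-15, W)) (Function('Q')(F, W) = Add(7, Add(Mul(-15, W), F)) = Add(7, Add(F, Mul(-15, W))) = Add(7, F, Mul(-15, W)))
Mul(29, Function('Q')(Function('A')(-1), Function('m')(1))) = Mul(29, Add(7, -1, Mul(-15, -5))) = Mul(29, Add(7, -1, 75)) = Mul(29, 81) = 2349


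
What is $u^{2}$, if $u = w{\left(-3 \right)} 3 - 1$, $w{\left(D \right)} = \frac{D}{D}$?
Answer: $4$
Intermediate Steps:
$w{\left(D \right)} = 1$
$u = 2$ ($u = 1 \cdot 3 - 1 = 3 - 1 = 2$)
$u^{2} = 2^{2} = 4$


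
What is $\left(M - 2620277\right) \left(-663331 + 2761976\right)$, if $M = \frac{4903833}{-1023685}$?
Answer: $- \frac{1125857214125159362}{204737} \approx -5.499 \cdot 10^{12}$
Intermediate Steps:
$M = - \frac{4903833}{1023685}$ ($M = 4903833 \left(- \frac{1}{1023685}\right) = - \frac{4903833}{1023685} \approx -4.7904$)
$\left(M - 2620277\right) \left(-663331 + 2761976\right) = \left(- \frac{4903833}{1023685} - 2620277\right) \left(-663331 + 2761976\right) = \left(- \frac{2682343164578}{1023685}\right) 2098645 = - \frac{1125857214125159362}{204737}$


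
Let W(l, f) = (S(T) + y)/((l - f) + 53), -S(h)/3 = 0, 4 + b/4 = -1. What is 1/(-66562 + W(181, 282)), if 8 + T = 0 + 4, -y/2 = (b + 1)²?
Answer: -24/1597127 ≈ -1.5027e-5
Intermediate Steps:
b = -20 (b = -16 + 4*(-1) = -16 - 4 = -20)
y = -722 (y = -2*(-20 + 1)² = -2*(-19)² = -2*361 = -722)
T = -4 (T = -8 + (0 + 4) = -8 + 4 = -4)
S(h) = 0 (S(h) = -3*0 = 0)
W(l, f) = -722/(53 + l - f) (W(l, f) = (0 - 722)/((l - f) + 53) = -722/(53 + l - f))
1/(-66562 + W(181, 282)) = 1/(-66562 + 722/(-53 + 282 - 1*181)) = 1/(-66562 + 722/(-53 + 282 - 181)) = 1/(-66562 + 722/48) = 1/(-66562 + 722*(1/48)) = 1/(-66562 + 361/24) = 1/(-1597127/24) = -24/1597127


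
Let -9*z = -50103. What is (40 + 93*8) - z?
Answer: -4783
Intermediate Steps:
z = 5567 (z = -⅑*(-50103) = 5567)
(40 + 93*8) - z = (40 + 93*8) - 1*5567 = (40 + 744) - 5567 = 784 - 5567 = -4783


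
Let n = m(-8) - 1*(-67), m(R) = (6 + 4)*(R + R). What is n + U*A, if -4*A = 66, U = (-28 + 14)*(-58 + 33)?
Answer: -5868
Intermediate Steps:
m(R) = 20*R (m(R) = 10*(2*R) = 20*R)
n = -93 (n = 20*(-8) - 1*(-67) = -160 + 67 = -93)
U = 350 (U = -14*(-25) = 350)
A = -33/2 (A = -¼*66 = -33/2 ≈ -16.500)
n + U*A = -93 + 350*(-33/2) = -93 - 5775 = -5868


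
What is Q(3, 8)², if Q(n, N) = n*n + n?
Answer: 144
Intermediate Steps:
Q(n, N) = n + n² (Q(n, N) = n² + n = n + n²)
Q(3, 8)² = (3*(1 + 3))² = (3*4)² = 12² = 144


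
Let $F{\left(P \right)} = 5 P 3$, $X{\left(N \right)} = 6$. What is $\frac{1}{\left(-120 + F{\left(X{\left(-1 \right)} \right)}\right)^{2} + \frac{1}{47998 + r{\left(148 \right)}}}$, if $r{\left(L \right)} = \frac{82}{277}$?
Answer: $\frac{13295528}{11965975477} \approx 0.0011111$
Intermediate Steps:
$F{\left(P \right)} = 15 P$
$r{\left(L \right)} = \frac{82}{277}$ ($r{\left(L \right)} = 82 \cdot \frac{1}{277} = \frac{82}{277}$)
$\frac{1}{\left(-120 + F{\left(X{\left(-1 \right)} \right)}\right)^{2} + \frac{1}{47998 + r{\left(148 \right)}}} = \frac{1}{\left(-120 + 15 \cdot 6\right)^{2} + \frac{1}{47998 + \frac{82}{277}}} = \frac{1}{\left(-120 + 90\right)^{2} + \frac{1}{\frac{13295528}{277}}} = \frac{1}{\left(-30\right)^{2} + \frac{277}{13295528}} = \frac{1}{900 + \frac{277}{13295528}} = \frac{1}{\frac{11965975477}{13295528}} = \frac{13295528}{11965975477}$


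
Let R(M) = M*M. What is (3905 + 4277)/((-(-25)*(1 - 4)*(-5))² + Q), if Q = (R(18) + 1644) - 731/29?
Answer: 118639/2067233 ≈ 0.057390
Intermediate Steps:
R(M) = M²
Q = 56341/29 (Q = (18² + 1644) - 731/29 = (324 + 1644) - 731*1/29 = 1968 - 731/29 = 56341/29 ≈ 1942.8)
(3905 + 4277)/((-(-25)*(1 - 4)*(-5))² + Q) = (3905 + 4277)/((-(-25)*(1 - 4)*(-5))² + 56341/29) = 8182/((-(-25)*(-3)*(-5))² + 56341/29) = 8182/((-5*15*(-5))² + 56341/29) = 8182/((-75*(-5))² + 56341/29) = 8182/(375² + 56341/29) = 8182/(140625 + 56341/29) = 8182/(4134466/29) = 8182*(29/4134466) = 118639/2067233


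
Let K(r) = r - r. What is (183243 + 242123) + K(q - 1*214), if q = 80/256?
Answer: 425366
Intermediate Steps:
q = 5/16 (q = 80*(1/256) = 5/16 ≈ 0.31250)
K(r) = 0
(183243 + 242123) + K(q - 1*214) = (183243 + 242123) + 0 = 425366 + 0 = 425366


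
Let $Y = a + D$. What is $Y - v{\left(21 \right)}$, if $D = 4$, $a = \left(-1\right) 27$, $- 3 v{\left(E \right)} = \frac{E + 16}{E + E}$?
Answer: $- \frac{2861}{126} \approx -22.706$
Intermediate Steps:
$v{\left(E \right)} = - \frac{16 + E}{6 E}$ ($v{\left(E \right)} = - \frac{\left(E + 16\right) \frac{1}{E + E}}{3} = - \frac{\left(16 + E\right) \frac{1}{2 E}}{3} = - \frac{\frac{1}{2} \frac{1}{E} \left(16 + E\right)}{3} = - \frac{16 + E}{6 E}$)
$a = -27$
$Y = -23$ ($Y = -27 + 4 = -23$)
$Y - v{\left(21 \right)} = -23 - \frac{-16 - 21}{6 \cdot 21} = -23 - \frac{1}{6} \cdot \frac{1}{21} \left(-16 - 21\right) = -23 - \frac{1}{6} \cdot \frac{1}{21} \left(-37\right) = -23 - - \frac{37}{126} = -23 + \frac{37}{126} = - \frac{2861}{126}$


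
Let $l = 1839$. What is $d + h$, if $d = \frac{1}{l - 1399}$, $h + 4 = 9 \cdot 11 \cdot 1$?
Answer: $\frac{41801}{440} \approx 95.002$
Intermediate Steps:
$h = 95$ ($h = -4 + 9 \cdot 11 \cdot 1 = -4 + 99 \cdot 1 = -4 + 99 = 95$)
$d = \frac{1}{440}$ ($d = \frac{1}{1839 - 1399} = \frac{1}{440} \approx 0.0022727$)
$d + h = \frac{1}{440} + 95 = \frac{41801}{440}$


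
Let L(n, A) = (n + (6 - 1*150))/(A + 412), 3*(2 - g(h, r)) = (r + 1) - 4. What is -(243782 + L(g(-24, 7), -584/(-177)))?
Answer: -8959950943/36754 ≈ -2.4378e+5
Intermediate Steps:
g(h, r) = 3 - r/3 (g(h, r) = 2 - ((r + 1) - 4)/3 = 2 - ((1 + r) - 4)/3 = 2 - (-3 + r)/3 = 2 + (1 - r/3) = 3 - r/3)
L(n, A) = (-144 + n)/(412 + A) (L(n, A) = (n + (6 - 150))/(412 + A) = (n - 144)/(412 + A) = (-144 + n)/(412 + A))
-(243782 + L(g(-24, 7), -584/(-177))) = -(243782 + (-144 + (3 - ⅓*7))/(412 - 584/(-177))) = -(243782 + (-144 + (3 - 7/3))/(412 - 584*(-1/177))) = -(243782 + (-144 + ⅔)/(412 + 584/177)) = -(243782 - 430/3/(73508/177)) = -(243782 + (177/73508)*(-430/3)) = -(243782 - 12685/36754) = -1*8959950943/36754 = -8959950943/36754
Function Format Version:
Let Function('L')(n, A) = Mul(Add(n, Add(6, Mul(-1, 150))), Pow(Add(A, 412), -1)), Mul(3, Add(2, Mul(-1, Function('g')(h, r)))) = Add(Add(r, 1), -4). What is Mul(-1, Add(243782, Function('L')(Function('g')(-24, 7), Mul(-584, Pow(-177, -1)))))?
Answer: Rational(-8959950943, 36754) ≈ -2.4378e+5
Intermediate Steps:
Function('g')(h, r) = Add(3, Mul(Rational(-1, 3), r)) (Function('g')(h, r) = Add(2, Mul(Rational(-1, 3), Add(Add(r, 1), -4))) = Add(2, Mul(Rational(-1, 3), Add(Add(1, r), -4))) = Add(2, Mul(Rational(-1, 3), Add(-3, r))) = Add(2, Add(1, Mul(Rational(-1, 3), r))) = Add(3, Mul(Rational(-1, 3), r)))
Function('L')(n, A) = Mul(Pow(Add(412, A), -1), Add(-144, n)) (Function('L')(n, A) = Mul(Add(n, Add(6, -150)), Pow(Add(412, A), -1)) = Mul(Add(n, -144), Pow(Add(412, A), -1)) = Mul(Add(-144, n), Pow(Add(412, A), -1)) = Mul(Pow(Add(412, A), -1), Add(-144, n)))
Mul(-1, Add(243782, Function('L')(Function('g')(-24, 7), Mul(-584, Pow(-177, -1))))) = Mul(-1, Add(243782, Mul(Pow(Add(412, Mul(-584, Pow(-177, -1))), -1), Add(-144, Add(3, Mul(Rational(-1, 3), 7)))))) = Mul(-1, Add(243782, Mul(Pow(Add(412, Mul(-584, Rational(-1, 177))), -1), Add(-144, Add(3, Rational(-7, 3)))))) = Mul(-1, Add(243782, Mul(Pow(Add(412, Rational(584, 177)), -1), Add(-144, Rational(2, 3))))) = Mul(-1, Add(243782, Mul(Pow(Rational(73508, 177), -1), Rational(-430, 3)))) = Mul(-1, Add(243782, Mul(Rational(177, 73508), Rational(-430, 3)))) = Mul(-1, Add(243782, Rational(-12685, 36754))) = Mul(-1, Rational(8959950943, 36754)) = Rational(-8959950943, 36754)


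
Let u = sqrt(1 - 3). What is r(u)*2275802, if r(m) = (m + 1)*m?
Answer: -4551604 + 2275802*I*sqrt(2) ≈ -4.5516e+6 + 3.2185e+6*I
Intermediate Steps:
u = I*sqrt(2) (u = sqrt(-2) = I*sqrt(2) ≈ 1.4142*I)
r(m) = m*(1 + m) (r(m) = (1 + m)*m = m*(1 + m))
r(u)*2275802 = ((I*sqrt(2))*(1 + I*sqrt(2)))*2275802 = (I*sqrt(2)*(1 + I*sqrt(2)))*2275802 = 2275802*I*sqrt(2)*(1 + I*sqrt(2))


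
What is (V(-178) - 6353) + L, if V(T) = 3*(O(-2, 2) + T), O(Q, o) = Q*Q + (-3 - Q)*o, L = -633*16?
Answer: -17009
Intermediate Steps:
L = -10128
O(Q, o) = Q² + o*(-3 - Q)
V(T) = 6 + 3*T (V(T) = 3*(((-2)² - 3*2 - 1*(-2)*2) + T) = 3*((4 - 6 + 4) + T) = 3*(2 + T) = 6 + 3*T)
(V(-178) - 6353) + L = ((6 + 3*(-178)) - 6353) - 10128 = ((6 - 534) - 6353) - 10128 = (-528 - 6353) - 10128 = -6881 - 10128 = -17009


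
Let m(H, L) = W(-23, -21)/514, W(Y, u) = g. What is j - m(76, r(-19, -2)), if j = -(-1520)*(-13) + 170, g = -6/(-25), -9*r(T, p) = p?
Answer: -125865753/6425 ≈ -19590.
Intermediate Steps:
r(T, p) = -p/9
g = 6/25 (g = -6*(-1/25) = 6/25 ≈ 0.24000)
W(Y, u) = 6/25
j = -19590 (j = -190*104 + 170 = -19760 + 170 = -19590)
m(H, L) = 3/6425 (m(H, L) = (6/25)/514 = (6/25)*(1/514) = 3/6425)
j - m(76, r(-19, -2)) = -19590 - 1*3/6425 = -19590 - 3/6425 = -125865753/6425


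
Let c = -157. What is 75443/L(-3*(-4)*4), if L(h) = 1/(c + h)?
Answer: -8223287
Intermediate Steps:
L(h) = 1/(-157 + h)
75443/L(-3*(-4)*4) = 75443/(1/(-157 - 3*(-4)*4)) = 75443/(1/(-157 + 12*4)) = 75443/(1/(-157 + 48)) = 75443/(1/(-109)) = 75443/(-1/109) = 75443*(-109) = -8223287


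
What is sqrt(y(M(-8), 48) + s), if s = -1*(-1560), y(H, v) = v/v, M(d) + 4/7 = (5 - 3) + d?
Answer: sqrt(1561) ≈ 39.510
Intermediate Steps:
M(d) = 10/7 + d (M(d) = -4/7 + ((5 - 3) + d) = -4/7 + (2 + d) = 10/7 + d)
y(H, v) = 1
s = 1560
sqrt(y(M(-8), 48) + s) = sqrt(1 + 1560) = sqrt(1561)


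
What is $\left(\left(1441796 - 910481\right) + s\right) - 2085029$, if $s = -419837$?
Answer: $-1973551$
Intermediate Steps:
$\left(\left(1441796 - 910481\right) + s\right) - 2085029 = \left(\left(1441796 - 910481\right) - 419837\right) - 2085029 = \left(531315 - 419837\right) - 2085029 = 111478 - 2085029 = -1973551$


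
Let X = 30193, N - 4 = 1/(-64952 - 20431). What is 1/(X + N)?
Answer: 85383/2578310450 ≈ 3.3116e-5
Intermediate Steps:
N = 341531/85383 (N = 4 + 1/(-64952 - 20431) = 4 + 1/(-85383) = 4 - 1/85383 = 341531/85383 ≈ 4.0000)
1/(X + N) = 1/(30193 + 341531/85383) = 1/(2578310450/85383) = 85383/2578310450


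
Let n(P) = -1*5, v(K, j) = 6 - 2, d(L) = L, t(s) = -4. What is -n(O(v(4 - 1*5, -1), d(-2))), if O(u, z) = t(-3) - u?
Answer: 5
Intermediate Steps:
v(K, j) = 4
O(u, z) = -4 - u
n(P) = -5
-n(O(v(4 - 1*5, -1), d(-2))) = -1*(-5) = 5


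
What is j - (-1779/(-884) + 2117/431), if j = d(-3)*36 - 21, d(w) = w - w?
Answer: -10639261/381004 ≈ -27.924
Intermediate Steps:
d(w) = 0
j = -21 (j = 0*36 - 21 = 0 - 21 = -21)
j - (-1779/(-884) + 2117/431) = -21 - (-1779/(-884) + 2117/431) = -21 - (-1779*(-1/884) + 2117*(1/431)) = -21 - (1779/884 + 2117/431) = -21 - 1*2638177/381004 = -21 - 2638177/381004 = -10639261/381004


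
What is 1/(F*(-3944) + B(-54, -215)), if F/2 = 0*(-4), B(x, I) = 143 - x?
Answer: 1/197 ≈ 0.0050761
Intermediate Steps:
F = 0 (F = 2*(0*(-4)) = 2*0 = 0)
1/(F*(-3944) + B(-54, -215)) = 1/(0*(-3944) + (143 - 1*(-54))) = 1/(0 + (143 + 54)) = 1/(0 + 197) = 1/197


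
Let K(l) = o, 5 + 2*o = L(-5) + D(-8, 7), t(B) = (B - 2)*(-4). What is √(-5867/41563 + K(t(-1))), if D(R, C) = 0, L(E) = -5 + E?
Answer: I*√52799889554/83126 ≈ 2.7643*I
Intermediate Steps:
t(B) = 8 - 4*B (t(B) = (-2 + B)*(-4) = 8 - 4*B)
o = -15/2 (o = -5/2 + ((-5 - 5) + 0)/2 = -5/2 + (-10 + 0)/2 = -5/2 + (½)*(-10) = -5/2 - 5 = -15/2 ≈ -7.5000)
K(l) = -15/2
√(-5867/41563 + K(t(-1))) = √(-5867/41563 - 15/2) = √(-635179/83126) = I*√52799889554/83126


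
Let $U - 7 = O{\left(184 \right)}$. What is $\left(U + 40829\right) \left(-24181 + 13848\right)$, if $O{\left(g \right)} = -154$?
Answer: $-420367106$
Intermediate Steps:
$U = -147$ ($U = 7 - 154 = -147$)
$\left(U + 40829\right) \left(-24181 + 13848\right) = \left(-147 + 40829\right) \left(-24181 + 13848\right) = 40682 \left(-10333\right) = -420367106$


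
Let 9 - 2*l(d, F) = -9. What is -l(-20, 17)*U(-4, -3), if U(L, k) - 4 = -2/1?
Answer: -18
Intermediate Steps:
l(d, F) = 9 (l(d, F) = 9/2 - ½*(-9) = 9/2 + 9/2 = 9)
U(L, k) = 2 (U(L, k) = 4 - 2/1 = 4 - 2*1 = 4 - 2 = 2)
-l(-20, 17)*U(-4, -3) = -9*2 = -1*18 = -18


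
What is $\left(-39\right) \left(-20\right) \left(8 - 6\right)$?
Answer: $1560$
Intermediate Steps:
$\left(-39\right) \left(-20\right) \left(8 - 6\right) = 780 \cdot 2 = 1560$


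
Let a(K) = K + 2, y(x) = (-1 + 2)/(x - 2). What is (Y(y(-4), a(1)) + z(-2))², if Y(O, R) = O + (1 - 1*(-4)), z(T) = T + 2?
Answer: 841/36 ≈ 23.361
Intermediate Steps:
y(x) = 1/(-2 + x)
z(T) = 2 + T
a(K) = 2 + K
Y(O, R) = 5 + O (Y(O, R) = O + (1 + 4) = O + 5 = 5 + O)
(Y(y(-4), a(1)) + z(-2))² = ((5 + 1/(-2 - 4)) + (2 - 2))² = ((5 + 1/(-6)) + 0)² = ((5 - ⅙) + 0)² = (29/6 + 0)² = (29/6)² = 841/36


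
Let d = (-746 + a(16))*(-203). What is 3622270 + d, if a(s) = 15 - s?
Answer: 3773911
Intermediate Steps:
d = 151641 (d = (-746 + (15 - 1*16))*(-203) = (-746 + (15 - 16))*(-203) = (-746 - 1)*(-203) = -747*(-203) = 151641)
3622270 + d = 3622270 + 151641 = 3773911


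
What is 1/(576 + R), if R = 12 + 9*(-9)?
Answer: 1/507 ≈ 0.0019724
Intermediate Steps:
R = -69 (R = 12 - 81 = -69)
1/(576 + R) = 1/(576 - 69) = 1/507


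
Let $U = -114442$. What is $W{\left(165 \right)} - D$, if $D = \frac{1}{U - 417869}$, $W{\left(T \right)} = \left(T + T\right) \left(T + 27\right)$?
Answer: $\frac{33727224961}{532311} \approx 63360.0$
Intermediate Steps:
$W{\left(T \right)} = 2 T \left(27 + T\right)$
$D = - \frac{1}{532311}$ ($D = \frac{1}{-114442 - 417869} = \frac{1}{-532311} = - \frac{1}{532311} \approx -1.8786 \cdot 10^{-6}$)
$W{\left(165 \right)} - D = 2 \cdot 165 \left(27 + 165\right) - - \frac{1}{532311} = 2 \cdot 165 \cdot 192 + \frac{1}{532311} = 63360 + \frac{1}{532311} = \frac{33727224961}{532311}$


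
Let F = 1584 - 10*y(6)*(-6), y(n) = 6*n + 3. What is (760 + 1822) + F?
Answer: 6506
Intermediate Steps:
y(n) = 3 + 6*n
F = 3924 (F = 1584 - 10*(3 + 6*6)*(-6) = 1584 - 10*(3 + 36)*(-6) = 1584 - 10*39*(-6) = 1584 - 390*(-6) = 1584 - 1*(-2340) = 1584 + 2340 = 3924)
(760 + 1822) + F = (760 + 1822) + 3924 = 2582 + 3924 = 6506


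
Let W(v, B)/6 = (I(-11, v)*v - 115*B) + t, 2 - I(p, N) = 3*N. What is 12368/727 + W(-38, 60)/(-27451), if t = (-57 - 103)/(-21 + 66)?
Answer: 1166564920/59870631 ≈ 19.485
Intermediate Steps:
I(p, N) = 2 - 3*N
t = -32/9 (t = -160/45 = -160*1/45 = -32/9 ≈ -3.5556)
W(v, B) = -64/3 - 690*B + 6*v*(2 - 3*v) (W(v, B) = 6*(((2 - 3*v)*v - 115*B) - 32/9) = 6*((v*(2 - 3*v) - 115*B) - 32/9) = 6*((-115*B + v*(2 - 3*v)) - 32/9) = 6*(-32/9 - 115*B + v*(2 - 3*v)) = -64/3 - 690*B + 6*v*(2 - 3*v))
12368/727 + W(-38, 60)/(-27451) = 12368/727 + (-64/3 - 690*60 - 18*(-38)² + 12*(-38))/(-27451) = 12368*(1/727) + (-64/3 - 41400 - 18*1444 - 456)*(-1/27451) = 12368/727 + (-64/3 - 41400 - 25992 - 456)*(-1/27451) = 12368/727 - 203608/3*(-1/27451) = 12368/727 + 203608/82353 = 1166564920/59870631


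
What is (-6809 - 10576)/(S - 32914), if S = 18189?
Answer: 183/155 ≈ 1.1806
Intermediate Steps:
(-6809 - 10576)/(S - 32914) = (-6809 - 10576)/(18189 - 32914) = -17385/(-14725) = -17385*(-1/14725) = 183/155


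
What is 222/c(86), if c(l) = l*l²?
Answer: 111/318028 ≈ 0.00034903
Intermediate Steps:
c(l) = l³
222/c(86) = 222/(86³) = 222/636056 = 222*(1/636056) = 111/318028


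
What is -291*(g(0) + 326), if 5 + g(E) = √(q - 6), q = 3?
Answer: -93411 - 291*I*√3 ≈ -93411.0 - 504.03*I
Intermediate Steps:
g(E) = -5 + I*√3 (g(E) = -5 + √(3 - 6) = -5 + √(-3) = -5 + I*√3)
-291*(g(0) + 326) = -291*((-5 + I*√3) + 326) = -291*(321 + I*√3) = -93411 - 291*I*√3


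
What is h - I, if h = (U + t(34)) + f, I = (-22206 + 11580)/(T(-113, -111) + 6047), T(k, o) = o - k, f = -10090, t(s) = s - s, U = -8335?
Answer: -4845313/263 ≈ -18423.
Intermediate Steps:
t(s) = 0
I = -462/263 (I = (-22206 + 11580)/((-111 - 1*(-113)) + 6047) = -10626/((-111 + 113) + 6047) = -10626/(2 + 6047) = -10626/6049 = -10626*1/6049 = -462/263 ≈ -1.7567)
h = -18425 (h = (-8335 + 0) - 10090 = -8335 - 10090 = -18425)
h - I = -18425 - 1*(-462/263) = -18425 + 462/263 = -4845313/263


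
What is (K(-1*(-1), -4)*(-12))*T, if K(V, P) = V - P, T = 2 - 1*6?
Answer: 240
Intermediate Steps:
T = -4 (T = 2 - 6 = -4)
(K(-1*(-1), -4)*(-12))*T = ((-1*(-1) - 1*(-4))*(-12))*(-4) = ((1 + 4)*(-12))*(-4) = (5*(-12))*(-4) = -60*(-4) = 240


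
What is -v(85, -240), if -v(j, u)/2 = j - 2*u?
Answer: 1130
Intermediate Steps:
v(j, u) = -2*j + 4*u (v(j, u) = -2*(j - 2*u) = -2*j + 4*u)
-v(85, -240) = -(-2*85 + 4*(-240)) = -(-170 - 960) = -1*(-1130) = 1130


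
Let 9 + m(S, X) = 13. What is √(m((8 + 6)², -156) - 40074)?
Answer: I*√40070 ≈ 200.17*I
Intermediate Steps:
m(S, X) = 4 (m(S, X) = -9 + 13 = 4)
√(m((8 + 6)², -156) - 40074) = √(4 - 40074) = √(-40070) = I*√40070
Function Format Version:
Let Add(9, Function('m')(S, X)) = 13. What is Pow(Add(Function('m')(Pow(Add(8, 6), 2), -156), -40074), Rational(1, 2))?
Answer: Mul(I, Pow(40070, Rational(1, 2))) ≈ Mul(200.17, I)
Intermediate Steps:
Function('m')(S, X) = 4 (Function('m')(S, X) = Add(-9, 13) = 4)
Pow(Add(Function('m')(Pow(Add(8, 6), 2), -156), -40074), Rational(1, 2)) = Pow(Add(4, -40074), Rational(1, 2)) = Pow(-40070, Rational(1, 2)) = Mul(I, Pow(40070, Rational(1, 2)))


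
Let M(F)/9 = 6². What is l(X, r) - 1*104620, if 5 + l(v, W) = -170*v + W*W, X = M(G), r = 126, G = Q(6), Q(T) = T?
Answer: -143829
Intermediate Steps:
G = 6
M(F) = 324 (M(F) = 9*6² = 9*36 = 324)
X = 324
l(v, W) = -5 + W² - 170*v (l(v, W) = -5 + (-170*v + W*W) = -5 + (-170*v + W²) = -5 + (W² - 170*v) = -5 + W² - 170*v)
l(X, r) - 1*104620 = (-5 + 126² - 170*324) - 1*104620 = (-5 + 15876 - 55080) - 104620 = -39209 - 104620 = -143829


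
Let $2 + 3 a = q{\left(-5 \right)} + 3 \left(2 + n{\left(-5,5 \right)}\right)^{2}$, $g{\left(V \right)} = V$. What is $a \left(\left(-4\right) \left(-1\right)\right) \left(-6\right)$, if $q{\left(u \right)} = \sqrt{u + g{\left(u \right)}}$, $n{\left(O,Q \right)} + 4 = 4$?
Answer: $-80 - 8 i \sqrt{10} \approx -80.0 - 25.298 i$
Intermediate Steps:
$n{\left(O,Q \right)} = 0$ ($n{\left(O,Q \right)} = -4 + 4 = 0$)
$q{\left(u \right)} = \sqrt{2} \sqrt{u}$ ($q{\left(u \right)} = \sqrt{u + u} = \sqrt{2 u} = \sqrt{2} \sqrt{u}$)
$a = \frac{10}{3} + \frac{i \sqrt{10}}{3}$ ($a = - \frac{2}{3} + \frac{\sqrt{2} \sqrt{-5} + 3 \left(2 + 0\right)^{2}}{3} = - \frac{2}{3} + \frac{\sqrt{2} i \sqrt{5} + 3 \cdot 2^{2}}{3} = - \frac{2}{3} + \frac{i \sqrt{10} + 3 \cdot 4}{3} = - \frac{2}{3} + \frac{i \sqrt{10} + 12}{3} = - \frac{2}{3} + \frac{12 + i \sqrt{10}}{3} = - \frac{2}{3} + \left(4 + \frac{i \sqrt{10}}{3}\right) = \frac{10}{3} + \frac{i \sqrt{10}}{3} \approx 3.3333 + 1.0541 i$)
$a \left(\left(-4\right) \left(-1\right)\right) \left(-6\right) = \left(\frac{10}{3} + \frac{i \sqrt{10}}{3}\right) \left(\left(-4\right) \left(-1\right)\right) \left(-6\right) = \left(\frac{10}{3} + \frac{i \sqrt{10}}{3}\right) 4 \left(-6\right) = \left(\frac{40}{3} + \frac{4 i \sqrt{10}}{3}\right) \left(-6\right) = -80 - 8 i \sqrt{10}$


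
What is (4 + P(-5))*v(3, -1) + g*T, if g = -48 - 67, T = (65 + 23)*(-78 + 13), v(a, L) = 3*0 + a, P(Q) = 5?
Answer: 657827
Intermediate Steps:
v(a, L) = a (v(a, L) = 0 + a = a)
T = -5720 (T = 88*(-65) = -5720)
g = -115
(4 + P(-5))*v(3, -1) + g*T = (4 + 5)*3 - 115*(-5720) = 9*3 + 657800 = 27 + 657800 = 657827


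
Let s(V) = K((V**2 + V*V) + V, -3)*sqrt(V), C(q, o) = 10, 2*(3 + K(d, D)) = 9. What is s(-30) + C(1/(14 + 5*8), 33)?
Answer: 10 + 3*I*sqrt(30)/2 ≈ 10.0 + 8.2158*I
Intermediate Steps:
K(d, D) = 3/2 (K(d, D) = -3 + (1/2)*9 = -3 + 9/2 = 3/2)
s(V) = 3*sqrt(V)/2
s(-30) + C(1/(14 + 5*8), 33) = 3*sqrt(-30)/2 + 10 = 3*(I*sqrt(30))/2 + 10 = 3*I*sqrt(30)/2 + 10 = 10 + 3*I*sqrt(30)/2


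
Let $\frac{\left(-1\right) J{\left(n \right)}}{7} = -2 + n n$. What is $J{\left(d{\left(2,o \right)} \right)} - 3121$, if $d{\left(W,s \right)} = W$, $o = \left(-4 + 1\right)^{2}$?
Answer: $-3135$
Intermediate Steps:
$o = 9$ ($o = \left(-3\right)^{2} = 9$)
$J{\left(n \right)} = 14 - 7 n^{2}$ ($J{\left(n \right)} = - 7 \left(-2 + n n\right) = - 7 \left(-2 + n^{2}\right) = 14 - 7 n^{2}$)
$J{\left(d{\left(2,o \right)} \right)} - 3121 = \left(14 - 7 \cdot 2^{2}\right) - 3121 = \left(14 - 28\right) - 3121 = -14 - 3121 = -3135$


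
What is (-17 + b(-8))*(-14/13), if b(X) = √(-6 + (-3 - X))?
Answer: 238/13 - 14*I/13 ≈ 18.308 - 1.0769*I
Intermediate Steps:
b(X) = √(-9 - X)
(-17 + b(-8))*(-14/13) = (-17 + √(-9 - 1*(-8)))*(-14/13) = (-17 + √(-9 + 8))*(-14*1/13) = (-17 + √(-1))*(-14/13) = (-17 + I)*(-14/13) = 238/13 - 14*I/13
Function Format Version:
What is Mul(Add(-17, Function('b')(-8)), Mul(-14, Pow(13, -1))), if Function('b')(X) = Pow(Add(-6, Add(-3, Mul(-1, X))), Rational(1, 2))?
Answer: Add(Rational(238, 13), Mul(Rational(-14, 13), I)) ≈ Add(18.308, Mul(-1.0769, I))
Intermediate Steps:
Function('b')(X) = Pow(Add(-9, Mul(-1, X)), Rational(1, 2))
Mul(Add(-17, Function('b')(-8)), Mul(-14, Pow(13, -1))) = Mul(Add(-17, Pow(Add(-9, Mul(-1, -8)), Rational(1, 2))), Mul(-14, Pow(13, -1))) = Mul(Add(-17, Pow(Add(-9, 8), Rational(1, 2))), Mul(-14, Rational(1, 13))) = Mul(Add(-17, Pow(-1, Rational(1, 2))), Rational(-14, 13)) = Mul(Add(-17, I), Rational(-14, 13)) = Add(Rational(238, 13), Mul(Rational(-14, 13), I))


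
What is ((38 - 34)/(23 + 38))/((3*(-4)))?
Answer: -1/183 ≈ -0.0054645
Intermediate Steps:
((38 - 34)/(23 + 38))/((3*(-4))) = (4/61)/(-12) = -1/(3*61) = -1/12*4/61 = -1/183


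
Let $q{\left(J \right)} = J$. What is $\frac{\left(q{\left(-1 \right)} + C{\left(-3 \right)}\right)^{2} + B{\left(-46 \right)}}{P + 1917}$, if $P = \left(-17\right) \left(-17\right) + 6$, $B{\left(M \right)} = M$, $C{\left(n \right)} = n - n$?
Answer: $- \frac{45}{2212} \approx -0.020344$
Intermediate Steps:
$C{\left(n \right)} = 0$
$P = 295$ ($P = 289 + 6 = 295$)
$\frac{\left(q{\left(-1 \right)} + C{\left(-3 \right)}\right)^{2} + B{\left(-46 \right)}}{P + 1917} = \frac{\left(-1 + 0\right)^{2} - 46}{295 + 1917} = \frac{\left(-1\right)^{2} - 46}{2212} = \left(1 - 46\right) \frac{1}{2212} = \left(-45\right) \frac{1}{2212} = - \frac{45}{2212}$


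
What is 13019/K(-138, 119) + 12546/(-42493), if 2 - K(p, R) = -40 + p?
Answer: 550958087/7648740 ≈ 72.032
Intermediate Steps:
K(p, R) = 42 - p (K(p, R) = 2 - (-40 + p) = 2 + (40 - p) = 42 - p)
13019/K(-138, 119) + 12546/(-42493) = 13019/(42 - 1*(-138)) + 12546/(-42493) = 13019/(42 + 138) + 12546*(-1/42493) = 13019/180 - 12546/42493 = 550958087/7648740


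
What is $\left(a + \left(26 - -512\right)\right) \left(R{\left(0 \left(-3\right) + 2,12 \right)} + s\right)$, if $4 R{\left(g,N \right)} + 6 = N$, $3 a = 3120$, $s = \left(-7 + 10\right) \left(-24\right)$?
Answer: $-111249$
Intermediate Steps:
$s = -72$ ($s = 3 \left(-24\right) = -72$)
$a = 1040$ ($a = \frac{1}{3} \cdot 3120 = 1040$)
$R{\left(g,N \right)} = - \frac{3}{2} + \frac{N}{4}$
$\left(a + \left(26 - -512\right)\right) \left(R{\left(0 \left(-3\right) + 2,12 \right)} + s\right) = \left(1040 + \left(26 - -512\right)\right) \left(\left(- \frac{3}{2} + \frac{1}{4} \cdot 12\right) - 72\right) = \left(1040 + \left(26 + 512\right)\right) \left(\left(- \frac{3}{2} + 3\right) - 72\right) = \left(1040 + 538\right) \left(\frac{3}{2} - 72\right) = 1578 \left(- \frac{141}{2}\right) = -111249$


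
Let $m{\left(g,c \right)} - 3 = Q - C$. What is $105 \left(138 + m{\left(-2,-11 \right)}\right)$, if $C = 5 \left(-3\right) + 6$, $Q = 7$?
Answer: $16485$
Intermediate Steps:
$C = -9$ ($C = -15 + 6 = -9$)
$m{\left(g,c \right)} = 19$ ($m{\left(g,c \right)} = 3 + \left(7 - -9\right) = 3 + \left(7 + 9\right) = 3 + 16 = 19$)
$105 \left(138 + m{\left(-2,-11 \right)}\right) = 105 \left(138 + 19\right) = 105 \cdot 157 = 16485$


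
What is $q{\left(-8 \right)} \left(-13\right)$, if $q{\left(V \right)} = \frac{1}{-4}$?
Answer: $\frac{13}{4} \approx 3.25$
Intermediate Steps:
$q{\left(V \right)} = - \frac{1}{4}$
$q{\left(-8 \right)} \left(-13\right) = \left(- \frac{1}{4}\right) \left(-13\right) = \frac{13}{4}$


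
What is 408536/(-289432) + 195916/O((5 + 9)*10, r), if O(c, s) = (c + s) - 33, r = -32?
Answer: 7084214939/2713425 ≈ 2610.8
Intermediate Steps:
O(c, s) = -33 + c + s
408536/(-289432) + 195916/O((5 + 9)*10, r) = 408536/(-289432) + 195916/(-33 + (5 + 9)*10 - 32) = 408536*(-1/289432) + 195916/(-33 + 14*10 - 32) = -51067/36179 + 195916/(-33 + 140 - 32) = -51067/36179 + 195916/75 = 7084214939/2713425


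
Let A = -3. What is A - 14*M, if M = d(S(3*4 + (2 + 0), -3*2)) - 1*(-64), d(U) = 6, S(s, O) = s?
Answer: -983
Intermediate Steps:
M = 70 (M = 6 - 1*(-64) = 6 + 64 = 70)
A - 14*M = -3 - 14*70 = -3 - 980 = -983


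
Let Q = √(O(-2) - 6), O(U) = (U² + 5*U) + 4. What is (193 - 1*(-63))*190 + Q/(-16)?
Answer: 48640 - I*√2/8 ≈ 48640.0 - 0.17678*I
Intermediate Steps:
O(U) = 4 + U² + 5*U
Q = 2*I*√2 (Q = √((4 + (-2)² + 5*(-2)) - 6) = √((4 + 4 - 10) - 6) = √(-2 - 6) = √(-8) = 2*I*√2 ≈ 2.8284*I)
(193 - 1*(-63))*190 + Q/(-16) = (193 - 1*(-63))*190 + (2*I*√2)/(-16) = (193 + 63)*190 + (2*I*√2)*(-1/16) = 256*190 - I*√2/8 = 48640 - I*√2/8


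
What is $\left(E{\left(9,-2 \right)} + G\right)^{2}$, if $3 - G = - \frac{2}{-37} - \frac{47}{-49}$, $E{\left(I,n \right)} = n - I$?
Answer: $\frac{267028281}{3286969} \approx 81.238$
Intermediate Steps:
$G = \frac{3602}{1813}$ ($G = 3 - \left(- \frac{2}{-37} - \frac{47}{-49}\right) = 3 - \left(\left(-2\right) \left(- \frac{1}{37}\right) - - \frac{47}{49}\right) = 3 - \left(\frac{2}{37} + \frac{47}{49}\right) = 3 - \frac{1837}{1813} = \frac{3602}{1813} \approx 1.9868$)
$\left(E{\left(9,-2 \right)} + G\right)^{2} = \left(\left(-2 - 9\right) + \frac{3602}{1813}\right)^{2} = \left(-11 + \frac{3602}{1813}\right)^{2} = \left(- \frac{16341}{1813}\right)^{2} = \frac{267028281}{3286969}$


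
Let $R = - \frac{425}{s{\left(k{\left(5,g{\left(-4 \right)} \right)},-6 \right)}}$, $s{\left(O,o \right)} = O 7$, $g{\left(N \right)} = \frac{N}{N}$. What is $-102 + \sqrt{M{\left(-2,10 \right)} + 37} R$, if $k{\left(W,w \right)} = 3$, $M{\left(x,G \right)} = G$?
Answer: $-102 - \frac{425 \sqrt{47}}{21} \approx -240.75$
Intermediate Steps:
$g{\left(N \right)} = 1$
$s{\left(O,o \right)} = 7 O$
$R = - \frac{425}{21}$ ($R = - \frac{425}{7 \cdot 3} = - \frac{425}{21} \approx -20.238$)
$-102 + \sqrt{M{\left(-2,10 \right)} + 37} R = -102 + \sqrt{10 + 37} \left(- \frac{425}{21}\right) = -102 + \sqrt{47} \left(- \frac{425}{21}\right) = -102 - \frac{425 \sqrt{47}}{21}$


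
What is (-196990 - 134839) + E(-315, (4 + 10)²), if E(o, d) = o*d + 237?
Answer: -393332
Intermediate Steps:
E(o, d) = 237 + d*o (E(o, d) = d*o + 237 = 237 + d*o)
(-196990 - 134839) + E(-315, (4 + 10)²) = (-196990 - 134839) + (237 + (4 + 10)²*(-315)) = -331829 + (237 + 14²*(-315)) = -331829 + (237 + 196*(-315)) = -331829 + (237 - 61740) = -331829 - 61503 = -393332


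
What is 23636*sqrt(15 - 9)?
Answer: 23636*sqrt(6) ≈ 57896.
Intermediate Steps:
23636*sqrt(15 - 9) = 23636*sqrt(6)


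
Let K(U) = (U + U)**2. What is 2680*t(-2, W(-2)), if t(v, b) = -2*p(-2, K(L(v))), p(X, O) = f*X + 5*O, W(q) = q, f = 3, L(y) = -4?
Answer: -1683040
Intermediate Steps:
K(U) = 4*U**2 (K(U) = (2*U)**2 = 4*U**2)
p(X, O) = 3*X + 5*O
t(v, b) = -628 (t(v, b) = -2*(3*(-2) + 5*(4*(-4)**2)) = -2*(-6 + 5*(4*16)) = -2*(-6 + 5*64) = -2*(-6 + 320) = -2*314 = -628)
2680*t(-2, W(-2)) = 2680*(-628) = -1683040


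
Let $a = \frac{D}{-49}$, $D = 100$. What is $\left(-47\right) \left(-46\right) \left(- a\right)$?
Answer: $\frac{216200}{49} \approx 4412.2$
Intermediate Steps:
$a = - \frac{100}{49}$ ($a = \frac{100}{-49} = 100 \left(- \frac{1}{49}\right) = - \frac{100}{49} \approx -2.0408$)
$\left(-47\right) \left(-46\right) \left(- a\right) = \left(-47\right) \left(-46\right) \left(\left(-1\right) \left(- \frac{100}{49}\right)\right) = 2162 \cdot \frac{100}{49} = \frac{216200}{49}$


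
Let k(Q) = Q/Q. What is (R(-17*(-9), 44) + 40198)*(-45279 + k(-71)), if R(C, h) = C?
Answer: -1827012578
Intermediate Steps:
k(Q) = 1
(R(-17*(-9), 44) + 40198)*(-45279 + k(-71)) = (-17*(-9) + 40198)*(-45279 + 1) = (153 + 40198)*(-45278) = 40351*(-45278) = -1827012578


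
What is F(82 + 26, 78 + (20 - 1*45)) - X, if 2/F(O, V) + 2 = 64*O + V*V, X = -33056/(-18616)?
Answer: -40154254/22616113 ≈ -1.7755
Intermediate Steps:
X = 4132/2327 (X = -33056*(-1/18616) = 4132/2327 ≈ 1.7757)
F(O, V) = 2/(-2 + V² + 64*O) (F(O, V) = 2/(-2 + (64*O + V*V)) = 2/(-2 + (64*O + V²)) = 2/(-2 + (V² + 64*O)) = 2/(-2 + V² + 64*O))
F(82 + 26, 78 + (20 - 1*45)) - X = 2/(-2 + (78 + (20 - 1*45))² + 64*(82 + 26)) - 1*4132/2327 = 2/(-2 + (78 + (20 - 45))² + 64*108) - 4132/2327 = 2/(-2 + (78 - 25)² + 6912) - 4132/2327 = 2/(-2 + 53² + 6912) - 4132/2327 = 2/(-2 + 2809 + 6912) - 4132/2327 = 2/9719 - 4132/2327 = -40154254/22616113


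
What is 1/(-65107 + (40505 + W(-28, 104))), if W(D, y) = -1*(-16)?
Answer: -1/24586 ≈ -4.0674e-5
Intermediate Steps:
W(D, y) = 16
1/(-65107 + (40505 + W(-28, 104))) = 1/(-65107 + (40505 + 16)) = 1/(-65107 + 40521) = 1/(-24586) = -1/24586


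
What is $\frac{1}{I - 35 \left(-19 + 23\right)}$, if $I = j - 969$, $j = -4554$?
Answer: $- \frac{1}{5663} \approx -0.00017658$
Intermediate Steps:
$I = -5523$ ($I = -4554 - 969 = -5523$)
$\frac{1}{I - 35 \left(-19 + 23\right)} = \frac{1}{-5523 - 35 \left(-19 + 23\right)} = \frac{1}{-5523 - 140} = \frac{1}{-5663} = - \frac{1}{5663}$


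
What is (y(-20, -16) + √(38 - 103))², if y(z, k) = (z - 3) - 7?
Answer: (30 - I*√65)² ≈ 835.0 - 483.74*I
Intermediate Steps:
y(z, k) = -10 + z (y(z, k) = (-3 + z) - 7 = -10 + z)
(y(-20, -16) + √(38 - 103))² = ((-10 - 20) + √(38 - 103))² = (-30 + √(-65))² = (-30 + I*√65)²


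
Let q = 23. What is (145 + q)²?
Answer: 28224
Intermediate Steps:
(145 + q)² = (145 + 23)² = 168² = 28224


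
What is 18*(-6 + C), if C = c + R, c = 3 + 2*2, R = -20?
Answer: -342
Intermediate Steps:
c = 7 (c = 3 + 4 = 7)
C = -13 (C = 7 - 20 = -13)
18*(-6 + C) = 18*(-6 - 13) = 18*(-19) = -342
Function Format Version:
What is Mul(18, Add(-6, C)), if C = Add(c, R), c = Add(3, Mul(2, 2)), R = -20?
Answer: -342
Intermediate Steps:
c = 7 (c = Add(3, 4) = 7)
C = -13 (C = Add(7, -20) = -13)
Mul(18, Add(-6, C)) = Mul(18, Add(-6, -13)) = Mul(18, -19) = -342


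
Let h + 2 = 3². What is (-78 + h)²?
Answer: 5041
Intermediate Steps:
h = 7 (h = -2 + 3² = -2 + 9 = 7)
(-78 + h)² = (-78 + 7)² = (-71)² = 5041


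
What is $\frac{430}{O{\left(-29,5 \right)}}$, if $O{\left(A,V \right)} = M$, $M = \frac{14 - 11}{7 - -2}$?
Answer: $1290$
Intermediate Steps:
$M = \frac{1}{3}$ ($M = \frac{3}{7 + \left(-2 + 4\right)} = \frac{3}{7 + 2} = \frac{3}{9} = 3 \cdot \frac{1}{9} = \frac{1}{3} \approx 0.33333$)
$O{\left(A,V \right)} = \frac{1}{3}$
$\frac{430}{O{\left(-29,5 \right)}} = 430 \frac{1}{\frac{1}{3}} = 430 \cdot 3 = 1290$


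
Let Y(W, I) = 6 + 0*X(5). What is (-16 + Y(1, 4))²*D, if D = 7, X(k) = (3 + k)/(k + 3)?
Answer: 700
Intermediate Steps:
X(k) = 1 (X(k) = (3 + k)/(3 + k) = 1)
Y(W, I) = 6 (Y(W, I) = 6 + 0*1 = 6 + 0 = 6)
(-16 + Y(1, 4))²*D = (-16 + 6)²*7 = (-10)²*7 = 100*7 = 700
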